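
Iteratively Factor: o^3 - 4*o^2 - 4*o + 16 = (o - 4)*(o^2 - 4) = (o - 4)*(o + 2)*(o - 2)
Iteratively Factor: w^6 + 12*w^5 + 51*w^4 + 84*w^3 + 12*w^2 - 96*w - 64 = (w + 2)*(w^5 + 10*w^4 + 31*w^3 + 22*w^2 - 32*w - 32) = (w - 1)*(w + 2)*(w^4 + 11*w^3 + 42*w^2 + 64*w + 32) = (w - 1)*(w + 2)*(w + 4)*(w^3 + 7*w^2 + 14*w + 8) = (w - 1)*(w + 2)*(w + 4)^2*(w^2 + 3*w + 2) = (w - 1)*(w + 1)*(w + 2)*(w + 4)^2*(w + 2)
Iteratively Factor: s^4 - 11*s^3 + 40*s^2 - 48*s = (s)*(s^3 - 11*s^2 + 40*s - 48) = s*(s - 3)*(s^2 - 8*s + 16) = s*(s - 4)*(s - 3)*(s - 4)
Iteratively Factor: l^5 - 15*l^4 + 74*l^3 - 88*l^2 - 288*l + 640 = (l - 4)*(l^4 - 11*l^3 + 30*l^2 + 32*l - 160) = (l - 4)^2*(l^3 - 7*l^2 + 2*l + 40) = (l - 5)*(l - 4)^2*(l^2 - 2*l - 8) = (l - 5)*(l - 4)^2*(l + 2)*(l - 4)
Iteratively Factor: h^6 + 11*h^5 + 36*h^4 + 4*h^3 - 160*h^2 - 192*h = (h + 4)*(h^5 + 7*h^4 + 8*h^3 - 28*h^2 - 48*h) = (h + 2)*(h + 4)*(h^4 + 5*h^3 - 2*h^2 - 24*h) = (h + 2)*(h + 4)^2*(h^3 + h^2 - 6*h) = (h - 2)*(h + 2)*(h + 4)^2*(h^2 + 3*h) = h*(h - 2)*(h + 2)*(h + 4)^2*(h + 3)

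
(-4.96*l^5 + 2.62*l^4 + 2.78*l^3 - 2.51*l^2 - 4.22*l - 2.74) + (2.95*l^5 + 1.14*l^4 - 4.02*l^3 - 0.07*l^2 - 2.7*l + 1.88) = -2.01*l^5 + 3.76*l^4 - 1.24*l^3 - 2.58*l^2 - 6.92*l - 0.86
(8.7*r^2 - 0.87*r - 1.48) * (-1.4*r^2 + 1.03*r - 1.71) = -12.18*r^4 + 10.179*r^3 - 13.7011*r^2 - 0.0367*r + 2.5308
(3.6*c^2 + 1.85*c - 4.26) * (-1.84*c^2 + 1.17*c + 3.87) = -6.624*c^4 + 0.807999999999999*c^3 + 23.9349*c^2 + 2.1753*c - 16.4862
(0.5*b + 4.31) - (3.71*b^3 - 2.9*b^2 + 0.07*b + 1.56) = -3.71*b^3 + 2.9*b^2 + 0.43*b + 2.75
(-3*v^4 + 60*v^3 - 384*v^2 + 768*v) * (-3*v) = 9*v^5 - 180*v^4 + 1152*v^3 - 2304*v^2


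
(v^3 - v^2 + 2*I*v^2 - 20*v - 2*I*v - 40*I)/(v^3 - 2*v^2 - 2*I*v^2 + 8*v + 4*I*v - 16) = (v^2 - v - 20)/(v^2 + v*(-2 - 4*I) + 8*I)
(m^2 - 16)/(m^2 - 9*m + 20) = (m + 4)/(m - 5)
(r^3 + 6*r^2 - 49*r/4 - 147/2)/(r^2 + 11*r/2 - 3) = (4*r^2 - 49)/(2*(2*r - 1))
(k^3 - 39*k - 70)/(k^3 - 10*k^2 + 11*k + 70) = (k + 5)/(k - 5)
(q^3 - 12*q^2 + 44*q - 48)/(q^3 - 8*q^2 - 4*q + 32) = (q^2 - 10*q + 24)/(q^2 - 6*q - 16)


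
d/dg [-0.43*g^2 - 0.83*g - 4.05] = -0.86*g - 0.83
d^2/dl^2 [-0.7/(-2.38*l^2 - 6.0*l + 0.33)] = (-7.93016*l^2 - 19.992*l + 0.7*(4.76*l + 6.0)*(9.52*l + 12.0) + 1.09956)/(2.38*l^2 + 6.0*l - 0.33)^3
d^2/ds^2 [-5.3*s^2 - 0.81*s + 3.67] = -10.6000000000000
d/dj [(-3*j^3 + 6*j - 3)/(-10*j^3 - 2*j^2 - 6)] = 3*(j^4 + 20*j^3 - 4*j^2 - 2*j - 6)/(2*(25*j^6 + 10*j^5 + j^4 + 30*j^3 + 6*j^2 + 9))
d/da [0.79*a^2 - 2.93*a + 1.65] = 1.58*a - 2.93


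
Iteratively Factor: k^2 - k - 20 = (k + 4)*(k - 5)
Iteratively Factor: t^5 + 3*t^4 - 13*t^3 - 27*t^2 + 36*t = (t + 4)*(t^4 - t^3 - 9*t^2 + 9*t) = (t - 3)*(t + 4)*(t^3 + 2*t^2 - 3*t) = t*(t - 3)*(t + 4)*(t^2 + 2*t - 3) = t*(t - 3)*(t - 1)*(t + 4)*(t + 3)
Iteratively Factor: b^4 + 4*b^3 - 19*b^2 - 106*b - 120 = (b - 5)*(b^3 + 9*b^2 + 26*b + 24) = (b - 5)*(b + 3)*(b^2 + 6*b + 8) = (b - 5)*(b + 3)*(b + 4)*(b + 2)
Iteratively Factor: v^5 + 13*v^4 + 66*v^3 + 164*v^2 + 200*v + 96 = (v + 4)*(v^4 + 9*v^3 + 30*v^2 + 44*v + 24) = (v + 2)*(v + 4)*(v^3 + 7*v^2 + 16*v + 12) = (v + 2)^2*(v + 4)*(v^2 + 5*v + 6) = (v + 2)^3*(v + 4)*(v + 3)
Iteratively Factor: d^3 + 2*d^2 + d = (d)*(d^2 + 2*d + 1) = d*(d + 1)*(d + 1)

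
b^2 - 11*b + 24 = (b - 8)*(b - 3)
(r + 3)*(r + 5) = r^2 + 8*r + 15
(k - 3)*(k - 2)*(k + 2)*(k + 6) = k^4 + 3*k^3 - 22*k^2 - 12*k + 72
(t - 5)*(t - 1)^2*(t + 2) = t^4 - 5*t^3 - 3*t^2 + 17*t - 10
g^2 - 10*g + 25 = (g - 5)^2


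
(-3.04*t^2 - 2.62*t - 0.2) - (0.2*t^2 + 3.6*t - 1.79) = -3.24*t^2 - 6.22*t + 1.59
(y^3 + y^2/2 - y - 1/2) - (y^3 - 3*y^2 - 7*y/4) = 7*y^2/2 + 3*y/4 - 1/2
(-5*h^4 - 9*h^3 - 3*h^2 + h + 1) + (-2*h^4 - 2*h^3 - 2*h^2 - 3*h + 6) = -7*h^4 - 11*h^3 - 5*h^2 - 2*h + 7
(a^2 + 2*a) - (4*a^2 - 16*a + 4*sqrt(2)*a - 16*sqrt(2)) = -3*a^2 - 4*sqrt(2)*a + 18*a + 16*sqrt(2)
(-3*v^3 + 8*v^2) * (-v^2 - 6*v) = 3*v^5 + 10*v^4 - 48*v^3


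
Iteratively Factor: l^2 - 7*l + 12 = (l - 3)*(l - 4)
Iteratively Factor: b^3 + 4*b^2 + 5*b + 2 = (b + 1)*(b^2 + 3*b + 2) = (b + 1)*(b + 2)*(b + 1)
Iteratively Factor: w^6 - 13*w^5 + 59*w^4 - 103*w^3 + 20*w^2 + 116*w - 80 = (w - 2)*(w^5 - 11*w^4 + 37*w^3 - 29*w^2 - 38*w + 40) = (w - 2)*(w - 1)*(w^4 - 10*w^3 + 27*w^2 - 2*w - 40) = (w - 2)*(w - 1)*(w + 1)*(w^3 - 11*w^2 + 38*w - 40) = (w - 4)*(w - 2)*(w - 1)*(w + 1)*(w^2 - 7*w + 10) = (w - 4)*(w - 2)^2*(w - 1)*(w + 1)*(w - 5)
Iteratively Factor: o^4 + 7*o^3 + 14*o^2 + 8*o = (o)*(o^3 + 7*o^2 + 14*o + 8) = o*(o + 2)*(o^2 + 5*o + 4) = o*(o + 2)*(o + 4)*(o + 1)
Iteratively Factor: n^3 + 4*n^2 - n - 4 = (n + 1)*(n^2 + 3*n - 4) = (n - 1)*(n + 1)*(n + 4)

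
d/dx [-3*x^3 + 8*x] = 8 - 9*x^2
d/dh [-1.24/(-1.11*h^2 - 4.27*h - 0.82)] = (-2.7528*h - 5.2948)/(1.11*h^2 + 4.27*h + 0.82)^2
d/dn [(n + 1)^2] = 2*n + 2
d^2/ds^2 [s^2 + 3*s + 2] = 2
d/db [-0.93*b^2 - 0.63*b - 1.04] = -1.86*b - 0.63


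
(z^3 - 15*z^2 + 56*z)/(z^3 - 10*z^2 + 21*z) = (z - 8)/(z - 3)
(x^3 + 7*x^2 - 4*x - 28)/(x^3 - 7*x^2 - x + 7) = (x^3 + 7*x^2 - 4*x - 28)/(x^3 - 7*x^2 - x + 7)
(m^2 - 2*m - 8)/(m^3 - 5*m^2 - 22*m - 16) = (m - 4)/(m^2 - 7*m - 8)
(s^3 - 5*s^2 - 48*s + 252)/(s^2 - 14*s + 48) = (s^2 + s - 42)/(s - 8)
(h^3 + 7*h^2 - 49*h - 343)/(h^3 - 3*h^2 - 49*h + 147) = (h + 7)/(h - 3)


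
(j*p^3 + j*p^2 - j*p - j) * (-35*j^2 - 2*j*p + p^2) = -35*j^3*p^3 - 35*j^3*p^2 + 35*j^3*p + 35*j^3 - 2*j^2*p^4 - 2*j^2*p^3 + 2*j^2*p^2 + 2*j^2*p + j*p^5 + j*p^4 - j*p^3 - j*p^2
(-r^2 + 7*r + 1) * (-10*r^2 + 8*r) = 10*r^4 - 78*r^3 + 46*r^2 + 8*r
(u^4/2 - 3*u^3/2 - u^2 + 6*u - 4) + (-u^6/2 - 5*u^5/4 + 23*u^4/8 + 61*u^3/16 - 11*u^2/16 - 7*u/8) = -u^6/2 - 5*u^5/4 + 27*u^4/8 + 37*u^3/16 - 27*u^2/16 + 41*u/8 - 4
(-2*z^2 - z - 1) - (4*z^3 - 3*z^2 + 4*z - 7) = -4*z^3 + z^2 - 5*z + 6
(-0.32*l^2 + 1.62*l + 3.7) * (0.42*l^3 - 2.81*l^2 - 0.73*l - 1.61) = -0.1344*l^5 + 1.5796*l^4 - 2.7646*l^3 - 11.0644*l^2 - 5.3092*l - 5.957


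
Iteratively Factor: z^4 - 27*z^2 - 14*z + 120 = (z + 4)*(z^3 - 4*z^2 - 11*z + 30) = (z - 2)*(z + 4)*(z^2 - 2*z - 15) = (z - 2)*(z + 3)*(z + 4)*(z - 5)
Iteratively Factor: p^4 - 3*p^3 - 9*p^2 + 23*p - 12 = (p - 1)*(p^3 - 2*p^2 - 11*p + 12) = (p - 4)*(p - 1)*(p^2 + 2*p - 3) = (p - 4)*(p - 1)*(p + 3)*(p - 1)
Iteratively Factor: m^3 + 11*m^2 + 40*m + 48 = (m + 4)*(m^2 + 7*m + 12) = (m + 4)^2*(m + 3)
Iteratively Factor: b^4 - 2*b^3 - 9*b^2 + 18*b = (b + 3)*(b^3 - 5*b^2 + 6*b) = (b - 2)*(b + 3)*(b^2 - 3*b) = (b - 3)*(b - 2)*(b + 3)*(b)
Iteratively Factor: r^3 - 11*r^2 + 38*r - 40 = (r - 2)*(r^2 - 9*r + 20) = (r - 5)*(r - 2)*(r - 4)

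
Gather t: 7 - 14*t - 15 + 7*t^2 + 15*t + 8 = 7*t^2 + t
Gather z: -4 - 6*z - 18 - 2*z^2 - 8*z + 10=-2*z^2 - 14*z - 12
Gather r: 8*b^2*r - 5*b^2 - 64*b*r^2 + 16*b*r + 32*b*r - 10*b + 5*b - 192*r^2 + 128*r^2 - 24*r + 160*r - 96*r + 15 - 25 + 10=-5*b^2 - 5*b + r^2*(-64*b - 64) + r*(8*b^2 + 48*b + 40)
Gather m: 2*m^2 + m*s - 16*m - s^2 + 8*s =2*m^2 + m*(s - 16) - s^2 + 8*s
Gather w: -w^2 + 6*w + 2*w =-w^2 + 8*w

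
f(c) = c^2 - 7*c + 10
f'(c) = 2*c - 7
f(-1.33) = 21.08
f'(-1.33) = -9.66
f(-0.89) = 17.02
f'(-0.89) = -8.78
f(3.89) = -2.10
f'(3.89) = 0.78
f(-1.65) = 24.27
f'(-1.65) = -10.30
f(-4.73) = 65.48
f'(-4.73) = -16.46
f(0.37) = 7.55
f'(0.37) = -6.26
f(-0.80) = 16.24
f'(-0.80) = -8.60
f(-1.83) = 26.16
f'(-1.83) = -10.66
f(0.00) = 10.00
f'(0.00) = -7.00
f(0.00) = 10.00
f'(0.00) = -7.00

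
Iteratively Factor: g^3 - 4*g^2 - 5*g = (g)*(g^2 - 4*g - 5) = g*(g + 1)*(g - 5)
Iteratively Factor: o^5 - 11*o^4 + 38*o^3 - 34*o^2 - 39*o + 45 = (o - 3)*(o^4 - 8*o^3 + 14*o^2 + 8*o - 15) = (o - 3)^2*(o^3 - 5*o^2 - o + 5) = (o - 3)^2*(o - 1)*(o^2 - 4*o - 5) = (o - 5)*(o - 3)^2*(o - 1)*(o + 1)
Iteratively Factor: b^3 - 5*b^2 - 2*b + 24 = (b - 3)*(b^2 - 2*b - 8) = (b - 4)*(b - 3)*(b + 2)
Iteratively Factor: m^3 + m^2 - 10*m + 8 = (m - 1)*(m^2 + 2*m - 8) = (m - 1)*(m + 4)*(m - 2)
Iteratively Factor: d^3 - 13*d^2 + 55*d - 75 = (d - 3)*(d^2 - 10*d + 25) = (d - 5)*(d - 3)*(d - 5)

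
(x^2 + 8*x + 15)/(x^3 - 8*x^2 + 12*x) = (x^2 + 8*x + 15)/(x*(x^2 - 8*x + 12))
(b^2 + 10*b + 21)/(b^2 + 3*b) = (b + 7)/b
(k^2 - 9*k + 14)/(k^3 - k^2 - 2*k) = (k - 7)/(k*(k + 1))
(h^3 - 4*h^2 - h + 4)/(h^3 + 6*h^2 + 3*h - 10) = (h^2 - 3*h - 4)/(h^2 + 7*h + 10)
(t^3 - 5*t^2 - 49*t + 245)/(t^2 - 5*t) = t - 49/t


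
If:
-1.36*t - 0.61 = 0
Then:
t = -0.45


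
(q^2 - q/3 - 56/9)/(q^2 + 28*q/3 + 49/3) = (q - 8/3)/(q + 7)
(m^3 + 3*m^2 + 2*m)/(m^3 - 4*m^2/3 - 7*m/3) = 3*(m + 2)/(3*m - 7)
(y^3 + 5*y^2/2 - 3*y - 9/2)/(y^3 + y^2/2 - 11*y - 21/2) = (2*y - 3)/(2*y - 7)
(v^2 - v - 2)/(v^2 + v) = (v - 2)/v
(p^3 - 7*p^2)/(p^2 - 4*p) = p*(p - 7)/(p - 4)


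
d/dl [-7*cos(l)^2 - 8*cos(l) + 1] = 2*(7*cos(l) + 4)*sin(l)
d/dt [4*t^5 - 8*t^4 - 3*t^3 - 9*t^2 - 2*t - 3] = 20*t^4 - 32*t^3 - 9*t^2 - 18*t - 2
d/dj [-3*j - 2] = -3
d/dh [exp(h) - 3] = exp(h)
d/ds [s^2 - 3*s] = 2*s - 3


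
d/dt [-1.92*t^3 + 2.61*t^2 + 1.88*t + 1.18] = -5.76*t^2 + 5.22*t + 1.88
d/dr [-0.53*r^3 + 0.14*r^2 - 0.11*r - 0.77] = -1.59*r^2 + 0.28*r - 0.11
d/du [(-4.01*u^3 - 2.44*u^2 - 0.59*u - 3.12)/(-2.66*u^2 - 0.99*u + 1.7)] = (10.6666*u^4 + 7.9398*u^3 - 19.6048*u^2 - 24.8944*u - 4.0918)/(7.0756*u^4 + 5.2668*u^3 - 8.0639*u^2 - 3.366*u + 2.89)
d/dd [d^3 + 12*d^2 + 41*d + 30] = 3*d^2 + 24*d + 41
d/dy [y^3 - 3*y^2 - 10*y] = 3*y^2 - 6*y - 10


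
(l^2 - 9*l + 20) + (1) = l^2 - 9*l + 21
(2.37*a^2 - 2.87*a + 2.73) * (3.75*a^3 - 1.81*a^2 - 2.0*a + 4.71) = 8.8875*a^5 - 15.0522*a^4 + 10.6922*a^3 + 11.9614*a^2 - 18.9777*a + 12.8583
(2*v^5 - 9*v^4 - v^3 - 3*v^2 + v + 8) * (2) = 4*v^5 - 18*v^4 - 2*v^3 - 6*v^2 + 2*v + 16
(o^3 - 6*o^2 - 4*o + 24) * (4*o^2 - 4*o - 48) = 4*o^5 - 28*o^4 - 40*o^3 + 400*o^2 + 96*o - 1152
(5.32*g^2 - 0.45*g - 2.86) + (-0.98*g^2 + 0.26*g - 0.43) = 4.34*g^2 - 0.19*g - 3.29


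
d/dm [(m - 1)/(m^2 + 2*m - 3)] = -1/(m^2 + 6*m + 9)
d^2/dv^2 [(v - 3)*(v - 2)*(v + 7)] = 6*v + 4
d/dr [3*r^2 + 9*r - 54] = 6*r + 9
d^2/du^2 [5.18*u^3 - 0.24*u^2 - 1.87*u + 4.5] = 31.08*u - 0.48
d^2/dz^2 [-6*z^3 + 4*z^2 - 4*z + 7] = 8 - 36*z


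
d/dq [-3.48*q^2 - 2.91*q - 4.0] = -6.96*q - 2.91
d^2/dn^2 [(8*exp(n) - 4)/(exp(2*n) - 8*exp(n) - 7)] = 8*(exp(4*n) + 6*exp(3*n) + 54*exp(2*n) - 102*exp(n) + 77)*exp(n)/(exp(6*n) - 24*exp(5*n) + 171*exp(4*n) - 176*exp(3*n) - 1197*exp(2*n) - 1176*exp(n) - 343)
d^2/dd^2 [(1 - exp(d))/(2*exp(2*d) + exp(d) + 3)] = (-4*exp(4*d) + 18*exp(3*d) + 42*exp(2*d) - 20*exp(d) - 12)*exp(d)/(8*exp(6*d) + 12*exp(5*d) + 42*exp(4*d) + 37*exp(3*d) + 63*exp(2*d) + 27*exp(d) + 27)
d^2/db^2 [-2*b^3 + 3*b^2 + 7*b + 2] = 6 - 12*b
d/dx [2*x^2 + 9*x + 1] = 4*x + 9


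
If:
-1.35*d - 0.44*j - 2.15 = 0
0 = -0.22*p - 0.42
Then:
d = -0.325925925925926*j - 1.59259259259259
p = -1.91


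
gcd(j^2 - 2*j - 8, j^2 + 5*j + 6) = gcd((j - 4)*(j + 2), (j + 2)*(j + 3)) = j + 2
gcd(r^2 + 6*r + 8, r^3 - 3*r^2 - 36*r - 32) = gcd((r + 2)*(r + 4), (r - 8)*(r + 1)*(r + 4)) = r + 4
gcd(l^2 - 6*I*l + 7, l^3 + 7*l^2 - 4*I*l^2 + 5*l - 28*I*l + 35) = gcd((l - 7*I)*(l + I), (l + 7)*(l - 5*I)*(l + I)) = l + I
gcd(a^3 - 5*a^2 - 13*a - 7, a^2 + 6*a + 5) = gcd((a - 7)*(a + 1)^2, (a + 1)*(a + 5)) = a + 1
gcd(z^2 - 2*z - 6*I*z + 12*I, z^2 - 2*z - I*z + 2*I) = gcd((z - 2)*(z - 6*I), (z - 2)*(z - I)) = z - 2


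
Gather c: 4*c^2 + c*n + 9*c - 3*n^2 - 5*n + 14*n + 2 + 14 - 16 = 4*c^2 + c*(n + 9) - 3*n^2 + 9*n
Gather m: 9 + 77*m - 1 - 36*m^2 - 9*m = -36*m^2 + 68*m + 8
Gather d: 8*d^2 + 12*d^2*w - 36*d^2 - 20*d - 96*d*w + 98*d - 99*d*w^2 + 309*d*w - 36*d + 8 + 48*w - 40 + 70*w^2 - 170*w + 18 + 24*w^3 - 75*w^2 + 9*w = d^2*(12*w - 28) + d*(-99*w^2 + 213*w + 42) + 24*w^3 - 5*w^2 - 113*w - 14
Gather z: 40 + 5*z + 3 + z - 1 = 6*z + 42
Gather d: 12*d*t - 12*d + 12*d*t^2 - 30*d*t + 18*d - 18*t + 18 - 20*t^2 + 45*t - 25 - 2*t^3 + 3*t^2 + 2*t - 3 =d*(12*t^2 - 18*t + 6) - 2*t^3 - 17*t^2 + 29*t - 10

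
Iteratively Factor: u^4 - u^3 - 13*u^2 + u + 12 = (u - 1)*(u^3 - 13*u - 12) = (u - 1)*(u + 1)*(u^2 - u - 12) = (u - 4)*(u - 1)*(u + 1)*(u + 3)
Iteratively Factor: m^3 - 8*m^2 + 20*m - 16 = (m - 2)*(m^2 - 6*m + 8) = (m - 4)*(m - 2)*(m - 2)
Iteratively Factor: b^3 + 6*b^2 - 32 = (b - 2)*(b^2 + 8*b + 16) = (b - 2)*(b + 4)*(b + 4)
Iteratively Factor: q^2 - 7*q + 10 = (q - 2)*(q - 5)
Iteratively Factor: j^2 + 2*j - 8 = (j + 4)*(j - 2)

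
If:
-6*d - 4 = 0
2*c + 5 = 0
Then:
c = -5/2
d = -2/3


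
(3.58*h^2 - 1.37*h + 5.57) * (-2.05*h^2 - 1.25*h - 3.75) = -7.339*h^4 - 1.6665*h^3 - 23.131*h^2 - 1.825*h - 20.8875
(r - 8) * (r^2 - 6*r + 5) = r^3 - 14*r^2 + 53*r - 40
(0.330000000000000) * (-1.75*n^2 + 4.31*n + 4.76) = -0.5775*n^2 + 1.4223*n + 1.5708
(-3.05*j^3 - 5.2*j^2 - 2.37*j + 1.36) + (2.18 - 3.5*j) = -3.05*j^3 - 5.2*j^2 - 5.87*j + 3.54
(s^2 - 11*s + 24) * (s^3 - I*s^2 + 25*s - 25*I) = s^5 - 11*s^4 - I*s^4 + 49*s^3 + 11*I*s^3 - 275*s^2 - 49*I*s^2 + 600*s + 275*I*s - 600*I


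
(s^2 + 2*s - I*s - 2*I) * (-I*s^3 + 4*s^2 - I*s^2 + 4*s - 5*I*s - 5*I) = -I*s^5 + 3*s^4 - 3*I*s^4 + 9*s^3 - 11*I*s^3 + s^2 - 27*I*s^2 - 15*s - 18*I*s - 10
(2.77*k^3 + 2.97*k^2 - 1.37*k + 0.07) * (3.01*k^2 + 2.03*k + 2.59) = 8.3377*k^5 + 14.5628*k^4 + 9.0797*k^3 + 5.1219*k^2 - 3.4062*k + 0.1813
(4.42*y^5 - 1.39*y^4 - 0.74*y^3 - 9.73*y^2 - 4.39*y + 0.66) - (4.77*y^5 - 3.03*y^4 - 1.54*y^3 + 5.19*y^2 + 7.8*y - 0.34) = -0.35*y^5 + 1.64*y^4 + 0.8*y^3 - 14.92*y^2 - 12.19*y + 1.0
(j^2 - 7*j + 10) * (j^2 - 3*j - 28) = j^4 - 10*j^3 + 3*j^2 + 166*j - 280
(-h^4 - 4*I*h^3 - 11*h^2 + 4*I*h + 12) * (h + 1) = -h^5 - h^4 - 4*I*h^4 - 11*h^3 - 4*I*h^3 - 11*h^2 + 4*I*h^2 + 12*h + 4*I*h + 12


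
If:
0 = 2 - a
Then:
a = 2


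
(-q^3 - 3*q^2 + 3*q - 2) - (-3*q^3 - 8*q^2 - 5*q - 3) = 2*q^3 + 5*q^2 + 8*q + 1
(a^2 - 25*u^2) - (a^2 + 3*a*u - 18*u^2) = -3*a*u - 7*u^2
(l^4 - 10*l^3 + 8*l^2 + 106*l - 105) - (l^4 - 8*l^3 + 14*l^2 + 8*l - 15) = -2*l^3 - 6*l^2 + 98*l - 90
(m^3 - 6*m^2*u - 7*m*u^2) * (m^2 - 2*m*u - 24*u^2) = m^5 - 8*m^4*u - 19*m^3*u^2 + 158*m^2*u^3 + 168*m*u^4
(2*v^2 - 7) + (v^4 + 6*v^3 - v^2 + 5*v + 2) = v^4 + 6*v^3 + v^2 + 5*v - 5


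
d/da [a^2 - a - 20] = 2*a - 1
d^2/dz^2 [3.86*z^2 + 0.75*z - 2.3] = 7.72000000000000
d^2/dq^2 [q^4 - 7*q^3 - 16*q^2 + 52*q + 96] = 12*q^2 - 42*q - 32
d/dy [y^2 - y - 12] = 2*y - 1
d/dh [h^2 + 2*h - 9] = 2*h + 2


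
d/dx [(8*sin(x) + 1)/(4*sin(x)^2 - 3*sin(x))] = (-32*cos(x) - 8/tan(x) + 3*cos(x)/sin(x)^2)/(4*sin(x) - 3)^2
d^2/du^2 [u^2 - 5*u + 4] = 2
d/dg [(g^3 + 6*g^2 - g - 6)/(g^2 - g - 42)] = (g^2 - 14*g + 1)/(g^2 - 14*g + 49)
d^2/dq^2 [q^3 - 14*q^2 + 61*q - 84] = 6*q - 28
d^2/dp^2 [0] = 0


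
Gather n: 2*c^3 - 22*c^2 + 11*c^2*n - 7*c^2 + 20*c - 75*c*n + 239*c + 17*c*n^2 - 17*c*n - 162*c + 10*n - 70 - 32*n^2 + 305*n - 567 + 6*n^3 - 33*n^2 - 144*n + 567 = 2*c^3 - 29*c^2 + 97*c + 6*n^3 + n^2*(17*c - 65) + n*(11*c^2 - 92*c + 171) - 70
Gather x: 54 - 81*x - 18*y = -81*x - 18*y + 54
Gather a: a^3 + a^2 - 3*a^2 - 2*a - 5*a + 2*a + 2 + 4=a^3 - 2*a^2 - 5*a + 6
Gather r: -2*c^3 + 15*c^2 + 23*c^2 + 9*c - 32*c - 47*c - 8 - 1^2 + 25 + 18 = -2*c^3 + 38*c^2 - 70*c + 34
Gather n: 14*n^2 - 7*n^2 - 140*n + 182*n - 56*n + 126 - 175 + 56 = 7*n^2 - 14*n + 7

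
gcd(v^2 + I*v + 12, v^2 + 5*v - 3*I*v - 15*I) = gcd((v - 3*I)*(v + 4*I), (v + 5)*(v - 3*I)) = v - 3*I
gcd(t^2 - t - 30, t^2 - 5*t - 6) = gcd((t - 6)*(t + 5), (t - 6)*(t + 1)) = t - 6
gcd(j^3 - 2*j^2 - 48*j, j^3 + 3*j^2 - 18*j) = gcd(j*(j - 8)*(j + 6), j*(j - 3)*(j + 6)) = j^2 + 6*j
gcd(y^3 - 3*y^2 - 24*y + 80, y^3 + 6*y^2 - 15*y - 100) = y^2 + y - 20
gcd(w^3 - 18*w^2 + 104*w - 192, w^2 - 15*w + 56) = w - 8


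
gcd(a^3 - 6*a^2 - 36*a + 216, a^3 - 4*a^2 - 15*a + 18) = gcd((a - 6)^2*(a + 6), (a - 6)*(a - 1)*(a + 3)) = a - 6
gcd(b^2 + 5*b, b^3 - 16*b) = b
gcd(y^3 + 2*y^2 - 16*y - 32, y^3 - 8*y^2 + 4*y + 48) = y^2 - 2*y - 8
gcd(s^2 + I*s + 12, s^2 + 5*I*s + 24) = s - 3*I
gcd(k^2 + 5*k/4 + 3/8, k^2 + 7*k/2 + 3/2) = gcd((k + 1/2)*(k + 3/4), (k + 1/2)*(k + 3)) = k + 1/2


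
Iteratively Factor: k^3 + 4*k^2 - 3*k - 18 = (k + 3)*(k^2 + k - 6) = (k + 3)^2*(k - 2)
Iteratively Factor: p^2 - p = (p - 1)*(p)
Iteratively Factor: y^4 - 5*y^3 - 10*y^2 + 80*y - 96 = (y - 3)*(y^3 - 2*y^2 - 16*y + 32) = (y - 4)*(y - 3)*(y^2 + 2*y - 8) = (y - 4)*(y - 3)*(y + 4)*(y - 2)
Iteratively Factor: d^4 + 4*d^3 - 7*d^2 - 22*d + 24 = (d + 3)*(d^3 + d^2 - 10*d + 8) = (d + 3)*(d + 4)*(d^2 - 3*d + 2) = (d - 2)*(d + 3)*(d + 4)*(d - 1)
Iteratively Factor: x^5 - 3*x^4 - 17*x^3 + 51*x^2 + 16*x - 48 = (x + 4)*(x^4 - 7*x^3 + 11*x^2 + 7*x - 12) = (x + 1)*(x + 4)*(x^3 - 8*x^2 + 19*x - 12) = (x - 1)*(x + 1)*(x + 4)*(x^2 - 7*x + 12) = (x - 4)*(x - 1)*(x + 1)*(x + 4)*(x - 3)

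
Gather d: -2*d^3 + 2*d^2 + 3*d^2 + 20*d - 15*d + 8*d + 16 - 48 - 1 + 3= -2*d^3 + 5*d^2 + 13*d - 30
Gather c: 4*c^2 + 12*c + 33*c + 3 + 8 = 4*c^2 + 45*c + 11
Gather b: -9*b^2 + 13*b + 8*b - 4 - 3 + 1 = -9*b^2 + 21*b - 6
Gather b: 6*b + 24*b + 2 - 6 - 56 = 30*b - 60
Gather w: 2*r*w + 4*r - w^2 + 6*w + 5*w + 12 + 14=4*r - w^2 + w*(2*r + 11) + 26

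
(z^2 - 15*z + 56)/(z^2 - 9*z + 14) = (z - 8)/(z - 2)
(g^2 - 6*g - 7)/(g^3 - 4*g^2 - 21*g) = (g + 1)/(g*(g + 3))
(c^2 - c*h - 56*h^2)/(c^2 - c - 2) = (-c^2 + c*h + 56*h^2)/(-c^2 + c + 2)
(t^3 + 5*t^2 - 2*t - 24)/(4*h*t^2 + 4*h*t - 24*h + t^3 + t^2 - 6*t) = (t + 4)/(4*h + t)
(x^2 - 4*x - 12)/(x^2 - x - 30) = (x + 2)/(x + 5)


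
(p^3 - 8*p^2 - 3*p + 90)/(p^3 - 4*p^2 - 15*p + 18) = (p - 5)/(p - 1)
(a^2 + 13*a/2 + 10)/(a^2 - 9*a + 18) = (a^2 + 13*a/2 + 10)/(a^2 - 9*a + 18)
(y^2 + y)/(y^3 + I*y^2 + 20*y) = (y + 1)/(y^2 + I*y + 20)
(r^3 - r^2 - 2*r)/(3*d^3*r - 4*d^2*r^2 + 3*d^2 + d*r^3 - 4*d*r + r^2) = r*(r^2 - r - 2)/(3*d^3*r - 4*d^2*r^2 + 3*d^2 + d*r^3 - 4*d*r + r^2)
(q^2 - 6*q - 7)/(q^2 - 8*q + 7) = (q + 1)/(q - 1)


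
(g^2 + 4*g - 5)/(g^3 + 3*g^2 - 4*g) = (g + 5)/(g*(g + 4))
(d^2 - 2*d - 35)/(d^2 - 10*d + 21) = (d + 5)/(d - 3)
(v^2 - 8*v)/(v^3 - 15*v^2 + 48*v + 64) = v/(v^2 - 7*v - 8)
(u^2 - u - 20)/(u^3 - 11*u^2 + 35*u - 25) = (u + 4)/(u^2 - 6*u + 5)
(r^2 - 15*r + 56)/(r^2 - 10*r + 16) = (r - 7)/(r - 2)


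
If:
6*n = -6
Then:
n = -1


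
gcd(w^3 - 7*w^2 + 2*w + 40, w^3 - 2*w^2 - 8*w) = w^2 - 2*w - 8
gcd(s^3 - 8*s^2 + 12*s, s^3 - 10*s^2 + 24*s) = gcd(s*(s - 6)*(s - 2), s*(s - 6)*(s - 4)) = s^2 - 6*s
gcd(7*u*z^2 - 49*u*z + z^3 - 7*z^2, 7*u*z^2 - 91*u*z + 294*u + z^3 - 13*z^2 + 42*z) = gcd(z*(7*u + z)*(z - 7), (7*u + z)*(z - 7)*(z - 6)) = 7*u*z - 49*u + z^2 - 7*z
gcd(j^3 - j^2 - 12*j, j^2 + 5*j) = j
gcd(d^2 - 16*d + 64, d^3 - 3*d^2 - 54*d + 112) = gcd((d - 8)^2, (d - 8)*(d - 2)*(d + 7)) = d - 8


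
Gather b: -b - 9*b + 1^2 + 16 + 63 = 80 - 10*b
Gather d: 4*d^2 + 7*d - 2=4*d^2 + 7*d - 2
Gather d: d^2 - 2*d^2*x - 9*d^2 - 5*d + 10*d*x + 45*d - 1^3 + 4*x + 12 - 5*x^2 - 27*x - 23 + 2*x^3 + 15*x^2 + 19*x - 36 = d^2*(-2*x - 8) + d*(10*x + 40) + 2*x^3 + 10*x^2 - 4*x - 48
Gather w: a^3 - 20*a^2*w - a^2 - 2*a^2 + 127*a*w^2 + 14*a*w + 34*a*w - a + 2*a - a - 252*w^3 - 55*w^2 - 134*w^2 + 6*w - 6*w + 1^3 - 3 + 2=a^3 - 3*a^2 - 252*w^3 + w^2*(127*a - 189) + w*(-20*a^2 + 48*a)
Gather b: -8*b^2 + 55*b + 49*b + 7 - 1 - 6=-8*b^2 + 104*b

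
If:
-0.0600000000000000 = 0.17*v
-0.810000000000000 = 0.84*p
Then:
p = -0.96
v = -0.35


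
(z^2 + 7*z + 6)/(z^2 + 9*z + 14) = (z^2 + 7*z + 6)/(z^2 + 9*z + 14)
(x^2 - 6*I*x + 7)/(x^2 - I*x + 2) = (x - 7*I)/(x - 2*I)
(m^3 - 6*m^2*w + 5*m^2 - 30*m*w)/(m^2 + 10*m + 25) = m*(m - 6*w)/(m + 5)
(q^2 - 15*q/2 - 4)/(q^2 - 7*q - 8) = (q + 1/2)/(q + 1)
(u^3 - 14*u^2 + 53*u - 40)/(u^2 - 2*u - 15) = (u^2 - 9*u + 8)/(u + 3)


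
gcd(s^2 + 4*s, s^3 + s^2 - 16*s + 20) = 1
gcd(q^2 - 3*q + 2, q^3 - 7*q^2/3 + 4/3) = q^2 - 3*q + 2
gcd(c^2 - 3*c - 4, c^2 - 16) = c - 4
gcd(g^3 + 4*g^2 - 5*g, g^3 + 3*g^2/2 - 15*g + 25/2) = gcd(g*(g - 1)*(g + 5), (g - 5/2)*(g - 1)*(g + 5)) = g^2 + 4*g - 5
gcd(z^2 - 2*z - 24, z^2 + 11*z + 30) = 1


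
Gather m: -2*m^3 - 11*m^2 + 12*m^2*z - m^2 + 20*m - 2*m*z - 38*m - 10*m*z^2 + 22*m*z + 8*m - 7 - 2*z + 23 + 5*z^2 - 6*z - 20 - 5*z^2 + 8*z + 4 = -2*m^3 + m^2*(12*z - 12) + m*(-10*z^2 + 20*z - 10)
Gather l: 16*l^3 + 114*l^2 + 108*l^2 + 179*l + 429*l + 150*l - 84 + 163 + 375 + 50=16*l^3 + 222*l^2 + 758*l + 504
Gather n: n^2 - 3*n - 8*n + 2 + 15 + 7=n^2 - 11*n + 24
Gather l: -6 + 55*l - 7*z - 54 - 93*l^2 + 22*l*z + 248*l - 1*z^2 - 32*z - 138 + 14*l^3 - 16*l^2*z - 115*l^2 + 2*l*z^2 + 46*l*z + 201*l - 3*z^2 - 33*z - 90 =14*l^3 + l^2*(-16*z - 208) + l*(2*z^2 + 68*z + 504) - 4*z^2 - 72*z - 288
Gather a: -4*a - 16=-4*a - 16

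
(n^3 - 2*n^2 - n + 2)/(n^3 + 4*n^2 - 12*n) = (n^2 - 1)/(n*(n + 6))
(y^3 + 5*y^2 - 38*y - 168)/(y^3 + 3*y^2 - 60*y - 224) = (y - 6)/(y - 8)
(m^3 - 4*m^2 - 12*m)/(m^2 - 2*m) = (m^2 - 4*m - 12)/(m - 2)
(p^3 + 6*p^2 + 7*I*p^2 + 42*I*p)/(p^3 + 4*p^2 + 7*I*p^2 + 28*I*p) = (p + 6)/(p + 4)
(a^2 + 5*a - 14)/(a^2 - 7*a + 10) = (a + 7)/(a - 5)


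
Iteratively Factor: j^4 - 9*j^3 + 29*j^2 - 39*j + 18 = (j - 3)*(j^3 - 6*j^2 + 11*j - 6) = (j - 3)*(j - 1)*(j^2 - 5*j + 6) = (j - 3)^2*(j - 1)*(j - 2)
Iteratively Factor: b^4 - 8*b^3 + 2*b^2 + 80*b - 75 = (b - 5)*(b^3 - 3*b^2 - 13*b + 15) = (b - 5)*(b + 3)*(b^2 - 6*b + 5) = (b - 5)*(b - 1)*(b + 3)*(b - 5)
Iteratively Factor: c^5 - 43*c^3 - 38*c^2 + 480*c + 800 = (c - 5)*(c^4 + 5*c^3 - 18*c^2 - 128*c - 160) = (c - 5)*(c + 2)*(c^3 + 3*c^2 - 24*c - 80) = (c - 5)*(c + 2)*(c + 4)*(c^2 - c - 20) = (c - 5)*(c + 2)*(c + 4)^2*(c - 5)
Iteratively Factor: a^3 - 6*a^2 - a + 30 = (a + 2)*(a^2 - 8*a + 15) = (a - 3)*(a + 2)*(a - 5)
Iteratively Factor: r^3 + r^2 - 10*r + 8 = (r - 2)*(r^2 + 3*r - 4) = (r - 2)*(r - 1)*(r + 4)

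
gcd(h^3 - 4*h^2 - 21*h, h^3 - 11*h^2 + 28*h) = h^2 - 7*h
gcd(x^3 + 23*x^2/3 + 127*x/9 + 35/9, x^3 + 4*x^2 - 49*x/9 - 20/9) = x^2 + 16*x/3 + 5/3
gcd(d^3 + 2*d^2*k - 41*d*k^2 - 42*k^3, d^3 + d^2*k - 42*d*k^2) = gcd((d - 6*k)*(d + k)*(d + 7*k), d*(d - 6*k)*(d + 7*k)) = d^2 + d*k - 42*k^2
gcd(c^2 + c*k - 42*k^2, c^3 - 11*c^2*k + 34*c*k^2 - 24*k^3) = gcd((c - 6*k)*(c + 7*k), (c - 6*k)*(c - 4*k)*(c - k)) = c - 6*k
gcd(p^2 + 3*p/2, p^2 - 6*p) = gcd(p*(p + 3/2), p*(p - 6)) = p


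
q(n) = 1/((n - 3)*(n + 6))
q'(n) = -1/((n - 3)*(n + 6)^2) - 1/((n - 3)^2*(n + 6))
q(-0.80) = -0.05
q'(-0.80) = -0.00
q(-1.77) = -0.05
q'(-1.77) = 0.00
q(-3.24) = -0.06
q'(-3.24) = 0.01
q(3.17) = 0.64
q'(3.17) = -3.84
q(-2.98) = -0.06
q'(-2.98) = 0.01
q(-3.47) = -0.06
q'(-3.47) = 0.01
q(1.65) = -0.10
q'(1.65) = -0.06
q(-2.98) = -0.06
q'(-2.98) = 0.01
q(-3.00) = -0.06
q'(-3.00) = 0.01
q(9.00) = 0.01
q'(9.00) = 0.00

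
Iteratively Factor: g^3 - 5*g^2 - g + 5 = (g + 1)*(g^2 - 6*g + 5) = (g - 5)*(g + 1)*(g - 1)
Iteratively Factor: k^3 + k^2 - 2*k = (k - 1)*(k^2 + 2*k) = k*(k - 1)*(k + 2)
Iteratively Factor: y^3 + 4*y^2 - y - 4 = (y + 1)*(y^2 + 3*y - 4) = (y + 1)*(y + 4)*(y - 1)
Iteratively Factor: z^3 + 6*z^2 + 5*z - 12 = (z - 1)*(z^2 + 7*z + 12) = (z - 1)*(z + 4)*(z + 3)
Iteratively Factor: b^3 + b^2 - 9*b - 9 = (b + 1)*(b^2 - 9) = (b + 1)*(b + 3)*(b - 3)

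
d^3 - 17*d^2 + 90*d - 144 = (d - 8)*(d - 6)*(d - 3)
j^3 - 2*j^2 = j^2*(j - 2)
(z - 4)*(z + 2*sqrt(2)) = z^2 - 4*z + 2*sqrt(2)*z - 8*sqrt(2)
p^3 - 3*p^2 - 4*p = p*(p - 4)*(p + 1)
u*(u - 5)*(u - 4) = u^3 - 9*u^2 + 20*u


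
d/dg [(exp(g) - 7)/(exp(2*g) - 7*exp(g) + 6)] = (-(exp(g) - 7)*(2*exp(g) - 7) + exp(2*g) - 7*exp(g) + 6)*exp(g)/(exp(2*g) - 7*exp(g) + 6)^2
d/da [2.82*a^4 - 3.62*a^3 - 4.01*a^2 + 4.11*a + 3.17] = 11.28*a^3 - 10.86*a^2 - 8.02*a + 4.11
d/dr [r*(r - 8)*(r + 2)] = 3*r^2 - 12*r - 16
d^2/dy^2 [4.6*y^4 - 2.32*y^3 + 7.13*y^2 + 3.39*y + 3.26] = 55.2*y^2 - 13.92*y + 14.26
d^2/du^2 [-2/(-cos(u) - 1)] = 2*(sin(u)^2 + cos(u) + 1)/(cos(u) + 1)^3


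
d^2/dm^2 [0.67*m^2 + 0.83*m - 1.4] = 1.34000000000000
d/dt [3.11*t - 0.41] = 3.11000000000000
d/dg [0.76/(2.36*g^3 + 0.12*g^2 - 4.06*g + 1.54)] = (-5.3808*g^2 - 0.1824*g + 3.0856)/(2.36*g^3 + 0.12*g^2 - 4.06*g + 1.54)^2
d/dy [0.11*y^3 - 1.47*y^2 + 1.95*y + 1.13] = 0.33*y^2 - 2.94*y + 1.95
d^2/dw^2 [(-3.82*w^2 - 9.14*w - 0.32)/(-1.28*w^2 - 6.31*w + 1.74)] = (-7.105427357601e-15*w^4 - 31.7568*w^3 + 54.1931519999999*w^2 + 137.647104*w + 250.742008)/(2.097152*w^6 + 31.014912*w^5 + 144.341376*w^4 + 166.917799*w^3 - 196.214058*w^2 + 57.312468*w - 5.268024)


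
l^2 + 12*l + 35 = (l + 5)*(l + 7)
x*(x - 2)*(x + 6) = x^3 + 4*x^2 - 12*x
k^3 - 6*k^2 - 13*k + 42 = (k - 7)*(k - 2)*(k + 3)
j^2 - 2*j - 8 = (j - 4)*(j + 2)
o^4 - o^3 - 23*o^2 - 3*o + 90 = (o - 5)*(o - 2)*(o + 3)^2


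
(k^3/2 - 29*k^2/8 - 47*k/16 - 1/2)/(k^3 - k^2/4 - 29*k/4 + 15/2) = (8*k^3 - 58*k^2 - 47*k - 8)/(4*(4*k^3 - k^2 - 29*k + 30))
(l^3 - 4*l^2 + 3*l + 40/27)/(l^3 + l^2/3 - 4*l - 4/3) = (9*l^2 - 39*l + 40)/(9*(l^2 - 4))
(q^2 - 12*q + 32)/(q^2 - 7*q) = (q^2 - 12*q + 32)/(q*(q - 7))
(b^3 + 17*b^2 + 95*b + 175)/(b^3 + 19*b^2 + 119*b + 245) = (b + 5)/(b + 7)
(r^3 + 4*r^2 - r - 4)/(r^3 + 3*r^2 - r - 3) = (r + 4)/(r + 3)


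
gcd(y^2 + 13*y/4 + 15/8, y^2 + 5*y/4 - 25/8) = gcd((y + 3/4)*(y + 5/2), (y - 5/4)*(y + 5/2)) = y + 5/2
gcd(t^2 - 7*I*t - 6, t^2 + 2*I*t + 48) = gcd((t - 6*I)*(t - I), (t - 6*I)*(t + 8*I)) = t - 6*I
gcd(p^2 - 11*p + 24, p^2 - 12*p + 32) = p - 8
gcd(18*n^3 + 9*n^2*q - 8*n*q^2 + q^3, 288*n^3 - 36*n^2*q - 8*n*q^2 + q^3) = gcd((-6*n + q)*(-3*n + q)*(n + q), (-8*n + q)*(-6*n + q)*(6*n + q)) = -6*n + q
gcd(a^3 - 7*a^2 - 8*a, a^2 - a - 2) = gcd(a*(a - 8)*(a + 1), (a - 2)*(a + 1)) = a + 1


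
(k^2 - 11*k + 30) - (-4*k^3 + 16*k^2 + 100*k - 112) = 4*k^3 - 15*k^2 - 111*k + 142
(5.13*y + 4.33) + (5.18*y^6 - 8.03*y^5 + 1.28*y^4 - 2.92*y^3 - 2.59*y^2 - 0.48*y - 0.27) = 5.18*y^6 - 8.03*y^5 + 1.28*y^4 - 2.92*y^3 - 2.59*y^2 + 4.65*y + 4.06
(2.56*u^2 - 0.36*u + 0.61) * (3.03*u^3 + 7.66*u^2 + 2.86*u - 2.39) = 7.7568*u^5 + 18.5188*u^4 + 6.4123*u^3 - 2.4754*u^2 + 2.605*u - 1.4579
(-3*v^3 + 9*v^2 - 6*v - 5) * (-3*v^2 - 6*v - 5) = 9*v^5 - 9*v^4 - 21*v^3 + 6*v^2 + 60*v + 25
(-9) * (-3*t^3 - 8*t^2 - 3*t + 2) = 27*t^3 + 72*t^2 + 27*t - 18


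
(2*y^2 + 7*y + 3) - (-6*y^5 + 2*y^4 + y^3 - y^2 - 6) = 6*y^5 - 2*y^4 - y^3 + 3*y^2 + 7*y + 9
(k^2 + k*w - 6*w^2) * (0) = 0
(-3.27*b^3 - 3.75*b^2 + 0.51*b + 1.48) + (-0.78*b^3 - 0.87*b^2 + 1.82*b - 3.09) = -4.05*b^3 - 4.62*b^2 + 2.33*b - 1.61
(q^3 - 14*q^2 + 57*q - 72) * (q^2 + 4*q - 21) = q^5 - 10*q^4 - 20*q^3 + 450*q^2 - 1485*q + 1512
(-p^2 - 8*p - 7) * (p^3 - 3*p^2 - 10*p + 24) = -p^5 - 5*p^4 + 27*p^3 + 77*p^2 - 122*p - 168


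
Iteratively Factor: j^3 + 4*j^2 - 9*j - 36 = (j + 3)*(j^2 + j - 12) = (j + 3)*(j + 4)*(j - 3)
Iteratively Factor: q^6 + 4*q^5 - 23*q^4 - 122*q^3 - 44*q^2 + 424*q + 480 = (q - 5)*(q^5 + 9*q^4 + 22*q^3 - 12*q^2 - 104*q - 96) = (q - 5)*(q + 2)*(q^4 + 7*q^3 + 8*q^2 - 28*q - 48) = (q - 5)*(q - 2)*(q + 2)*(q^3 + 9*q^2 + 26*q + 24) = (q - 5)*(q - 2)*(q + 2)*(q + 4)*(q^2 + 5*q + 6) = (q - 5)*(q - 2)*(q + 2)*(q + 3)*(q + 4)*(q + 2)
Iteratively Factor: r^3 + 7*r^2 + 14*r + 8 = (r + 1)*(r^2 + 6*r + 8) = (r + 1)*(r + 2)*(r + 4)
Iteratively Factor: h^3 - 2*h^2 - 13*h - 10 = (h + 2)*(h^2 - 4*h - 5) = (h + 1)*(h + 2)*(h - 5)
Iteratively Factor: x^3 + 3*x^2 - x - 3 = (x + 1)*(x^2 + 2*x - 3) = (x + 1)*(x + 3)*(x - 1)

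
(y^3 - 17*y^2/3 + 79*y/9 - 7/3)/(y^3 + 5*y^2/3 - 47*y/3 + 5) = (y - 7/3)/(y + 5)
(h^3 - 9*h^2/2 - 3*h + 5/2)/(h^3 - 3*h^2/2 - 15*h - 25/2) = (2*h - 1)/(2*h + 5)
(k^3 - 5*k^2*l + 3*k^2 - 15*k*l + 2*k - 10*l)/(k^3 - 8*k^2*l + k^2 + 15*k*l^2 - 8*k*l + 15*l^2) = (k + 2)/(k - 3*l)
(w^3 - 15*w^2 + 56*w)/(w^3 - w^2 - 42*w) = (w - 8)/(w + 6)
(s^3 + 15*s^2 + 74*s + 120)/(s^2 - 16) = (s^2 + 11*s + 30)/(s - 4)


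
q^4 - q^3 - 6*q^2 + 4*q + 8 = (q - 2)^2*(q + 1)*(q + 2)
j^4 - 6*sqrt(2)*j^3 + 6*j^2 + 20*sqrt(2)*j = j*(j - 5*sqrt(2))*(j - 2*sqrt(2))*(j + sqrt(2))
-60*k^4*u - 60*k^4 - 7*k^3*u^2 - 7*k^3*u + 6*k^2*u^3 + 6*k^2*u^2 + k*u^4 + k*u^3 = (-3*k + u)*(4*k + u)*(5*k + u)*(k*u + k)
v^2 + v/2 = v*(v + 1/2)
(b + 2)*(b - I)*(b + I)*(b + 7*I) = b^4 + 2*b^3 + 7*I*b^3 + b^2 + 14*I*b^2 + 2*b + 7*I*b + 14*I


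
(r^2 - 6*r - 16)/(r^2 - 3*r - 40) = (r + 2)/(r + 5)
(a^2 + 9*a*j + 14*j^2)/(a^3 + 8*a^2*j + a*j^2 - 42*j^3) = (a + 2*j)/(a^2 + a*j - 6*j^2)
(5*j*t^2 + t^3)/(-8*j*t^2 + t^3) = (5*j + t)/(-8*j + t)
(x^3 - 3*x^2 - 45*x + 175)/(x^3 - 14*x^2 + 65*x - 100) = (x + 7)/(x - 4)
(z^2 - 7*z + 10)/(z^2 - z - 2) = (z - 5)/(z + 1)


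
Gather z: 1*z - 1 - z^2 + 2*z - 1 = -z^2 + 3*z - 2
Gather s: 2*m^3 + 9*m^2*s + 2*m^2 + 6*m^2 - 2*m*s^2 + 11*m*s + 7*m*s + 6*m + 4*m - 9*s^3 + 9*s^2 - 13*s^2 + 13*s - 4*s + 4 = 2*m^3 + 8*m^2 + 10*m - 9*s^3 + s^2*(-2*m - 4) + s*(9*m^2 + 18*m + 9) + 4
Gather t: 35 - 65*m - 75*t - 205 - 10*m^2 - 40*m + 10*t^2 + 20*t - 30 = -10*m^2 - 105*m + 10*t^2 - 55*t - 200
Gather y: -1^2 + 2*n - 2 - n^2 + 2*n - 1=-n^2 + 4*n - 4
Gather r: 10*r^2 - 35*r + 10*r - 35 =10*r^2 - 25*r - 35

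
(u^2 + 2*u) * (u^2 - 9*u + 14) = u^4 - 7*u^3 - 4*u^2 + 28*u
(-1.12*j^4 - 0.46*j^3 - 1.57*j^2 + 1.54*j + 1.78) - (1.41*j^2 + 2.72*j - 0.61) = -1.12*j^4 - 0.46*j^3 - 2.98*j^2 - 1.18*j + 2.39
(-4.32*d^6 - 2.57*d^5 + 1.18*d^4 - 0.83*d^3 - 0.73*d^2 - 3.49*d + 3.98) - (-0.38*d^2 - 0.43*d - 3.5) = -4.32*d^6 - 2.57*d^5 + 1.18*d^4 - 0.83*d^3 - 0.35*d^2 - 3.06*d + 7.48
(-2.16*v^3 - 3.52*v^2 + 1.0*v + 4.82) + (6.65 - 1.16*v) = -2.16*v^3 - 3.52*v^2 - 0.16*v + 11.47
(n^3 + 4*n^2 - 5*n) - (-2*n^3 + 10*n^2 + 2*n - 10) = 3*n^3 - 6*n^2 - 7*n + 10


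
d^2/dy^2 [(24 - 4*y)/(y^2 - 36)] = -8/(y^3 + 18*y^2 + 108*y + 216)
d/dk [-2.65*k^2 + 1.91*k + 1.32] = 1.91 - 5.3*k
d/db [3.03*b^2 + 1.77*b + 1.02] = 6.06*b + 1.77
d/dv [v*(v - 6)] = 2*v - 6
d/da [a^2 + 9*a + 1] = 2*a + 9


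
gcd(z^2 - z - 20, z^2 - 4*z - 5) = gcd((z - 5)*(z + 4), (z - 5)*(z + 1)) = z - 5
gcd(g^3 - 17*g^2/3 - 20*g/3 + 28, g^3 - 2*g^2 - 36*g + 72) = g^2 - 8*g + 12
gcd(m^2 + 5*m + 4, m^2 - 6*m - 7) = m + 1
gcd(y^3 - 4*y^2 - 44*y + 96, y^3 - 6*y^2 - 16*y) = y - 8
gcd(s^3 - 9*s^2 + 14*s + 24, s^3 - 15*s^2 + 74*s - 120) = s^2 - 10*s + 24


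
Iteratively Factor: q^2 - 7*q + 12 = (q - 4)*(q - 3)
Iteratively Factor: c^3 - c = (c)*(c^2 - 1) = c*(c + 1)*(c - 1)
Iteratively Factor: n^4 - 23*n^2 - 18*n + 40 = (n + 4)*(n^3 - 4*n^2 - 7*n + 10) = (n - 5)*(n + 4)*(n^2 + n - 2) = (n - 5)*(n + 2)*(n + 4)*(n - 1)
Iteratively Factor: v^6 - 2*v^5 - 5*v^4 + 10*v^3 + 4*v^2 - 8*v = (v)*(v^5 - 2*v^4 - 5*v^3 + 10*v^2 + 4*v - 8) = v*(v + 1)*(v^4 - 3*v^3 - 2*v^2 + 12*v - 8) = v*(v - 1)*(v + 1)*(v^3 - 2*v^2 - 4*v + 8) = v*(v - 1)*(v + 1)*(v + 2)*(v^2 - 4*v + 4) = v*(v - 2)*(v - 1)*(v + 1)*(v + 2)*(v - 2)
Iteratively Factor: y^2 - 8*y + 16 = (y - 4)*(y - 4)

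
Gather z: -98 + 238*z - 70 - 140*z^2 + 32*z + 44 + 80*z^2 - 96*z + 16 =-60*z^2 + 174*z - 108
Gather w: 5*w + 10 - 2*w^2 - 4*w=-2*w^2 + w + 10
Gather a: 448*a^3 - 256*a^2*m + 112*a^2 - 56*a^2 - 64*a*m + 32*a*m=448*a^3 + a^2*(56 - 256*m) - 32*a*m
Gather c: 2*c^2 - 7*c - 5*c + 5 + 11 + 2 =2*c^2 - 12*c + 18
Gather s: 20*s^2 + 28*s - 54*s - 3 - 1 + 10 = 20*s^2 - 26*s + 6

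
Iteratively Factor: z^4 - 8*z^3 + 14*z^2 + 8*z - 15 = (z - 3)*(z^3 - 5*z^2 - z + 5) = (z - 5)*(z - 3)*(z^2 - 1) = (z - 5)*(z - 3)*(z + 1)*(z - 1)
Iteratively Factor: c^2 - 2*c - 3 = (c + 1)*(c - 3)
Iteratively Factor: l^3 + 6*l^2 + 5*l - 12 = (l + 4)*(l^2 + 2*l - 3) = (l - 1)*(l + 4)*(l + 3)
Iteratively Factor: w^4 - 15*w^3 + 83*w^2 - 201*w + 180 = (w - 4)*(w^3 - 11*w^2 + 39*w - 45) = (w - 4)*(w - 3)*(w^2 - 8*w + 15) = (w - 4)*(w - 3)^2*(w - 5)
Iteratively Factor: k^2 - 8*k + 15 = (k - 3)*(k - 5)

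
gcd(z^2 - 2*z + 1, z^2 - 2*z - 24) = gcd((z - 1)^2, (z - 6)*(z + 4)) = 1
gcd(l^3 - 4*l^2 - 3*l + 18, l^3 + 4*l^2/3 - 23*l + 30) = l - 3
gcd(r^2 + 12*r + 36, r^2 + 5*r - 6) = r + 6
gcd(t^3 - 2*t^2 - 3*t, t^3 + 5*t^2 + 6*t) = t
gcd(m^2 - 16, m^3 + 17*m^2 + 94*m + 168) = m + 4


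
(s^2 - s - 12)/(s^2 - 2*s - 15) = (s - 4)/(s - 5)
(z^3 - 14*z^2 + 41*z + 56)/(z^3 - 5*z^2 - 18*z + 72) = (z^3 - 14*z^2 + 41*z + 56)/(z^3 - 5*z^2 - 18*z + 72)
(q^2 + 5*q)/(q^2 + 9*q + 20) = q/(q + 4)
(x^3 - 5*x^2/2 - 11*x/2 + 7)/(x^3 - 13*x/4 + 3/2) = 2*(2*x^2 - 9*x + 7)/(4*x^2 - 8*x + 3)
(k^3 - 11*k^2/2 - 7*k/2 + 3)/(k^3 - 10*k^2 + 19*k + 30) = (k - 1/2)/(k - 5)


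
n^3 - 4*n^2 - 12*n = n*(n - 6)*(n + 2)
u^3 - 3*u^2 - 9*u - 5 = (u - 5)*(u + 1)^2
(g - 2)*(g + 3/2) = g^2 - g/2 - 3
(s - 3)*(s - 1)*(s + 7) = s^3 + 3*s^2 - 25*s + 21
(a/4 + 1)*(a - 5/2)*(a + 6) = a^3/4 + 15*a^2/8 - a/4 - 15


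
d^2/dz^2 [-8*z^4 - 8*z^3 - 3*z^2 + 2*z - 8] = -96*z^2 - 48*z - 6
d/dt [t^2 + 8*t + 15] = 2*t + 8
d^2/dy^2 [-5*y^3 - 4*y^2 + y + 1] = -30*y - 8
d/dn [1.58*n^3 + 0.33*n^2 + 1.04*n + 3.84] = 4.74*n^2 + 0.66*n + 1.04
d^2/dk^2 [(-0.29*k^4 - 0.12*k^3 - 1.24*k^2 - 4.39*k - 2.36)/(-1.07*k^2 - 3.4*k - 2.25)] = (0.664042*k^6 + 6.33012*k^5 + 24.30345*k^4 + 38.722582*k^3 + 21.425484*k^2 - 8.25447000000003*k - 11.4122)/(1.225043*k^6 + 11.67798*k^5 + 44.835675*k^4 + 88.417*k^3 + 94.280625*k^2 + 51.6375*k + 11.390625)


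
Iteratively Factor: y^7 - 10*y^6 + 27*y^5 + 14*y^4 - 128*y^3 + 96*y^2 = (y)*(y^6 - 10*y^5 + 27*y^4 + 14*y^3 - 128*y^2 + 96*y) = y*(y - 1)*(y^5 - 9*y^4 + 18*y^3 + 32*y^2 - 96*y) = y*(y - 3)*(y - 1)*(y^4 - 6*y^3 + 32*y) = y^2*(y - 3)*(y - 1)*(y^3 - 6*y^2 + 32) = y^2*(y - 4)*(y - 3)*(y - 1)*(y^2 - 2*y - 8) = y^2*(y - 4)*(y - 3)*(y - 1)*(y + 2)*(y - 4)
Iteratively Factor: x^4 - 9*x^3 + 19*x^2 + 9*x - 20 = (x - 1)*(x^3 - 8*x^2 + 11*x + 20) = (x - 4)*(x - 1)*(x^2 - 4*x - 5) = (x - 4)*(x - 1)*(x + 1)*(x - 5)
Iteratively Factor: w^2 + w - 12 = (w - 3)*(w + 4)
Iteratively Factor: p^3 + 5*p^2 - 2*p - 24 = (p + 3)*(p^2 + 2*p - 8) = (p - 2)*(p + 3)*(p + 4)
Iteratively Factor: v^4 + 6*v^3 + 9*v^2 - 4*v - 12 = (v + 3)*(v^3 + 3*v^2 - 4) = (v + 2)*(v + 3)*(v^2 + v - 2) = (v + 2)^2*(v + 3)*(v - 1)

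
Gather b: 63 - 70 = -7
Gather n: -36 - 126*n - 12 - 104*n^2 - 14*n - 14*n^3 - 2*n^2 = -14*n^3 - 106*n^2 - 140*n - 48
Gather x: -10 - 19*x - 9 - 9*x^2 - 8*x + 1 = -9*x^2 - 27*x - 18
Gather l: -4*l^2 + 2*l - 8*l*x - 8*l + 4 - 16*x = -4*l^2 + l*(-8*x - 6) - 16*x + 4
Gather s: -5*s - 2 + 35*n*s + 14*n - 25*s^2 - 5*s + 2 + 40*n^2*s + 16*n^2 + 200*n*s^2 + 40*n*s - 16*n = 16*n^2 - 2*n + s^2*(200*n - 25) + s*(40*n^2 + 75*n - 10)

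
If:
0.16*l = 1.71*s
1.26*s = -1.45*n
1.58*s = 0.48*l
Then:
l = 0.00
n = 0.00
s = 0.00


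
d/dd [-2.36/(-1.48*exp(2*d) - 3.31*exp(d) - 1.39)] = (-6.9856*exp(d) - 7.8116)*exp(d)/(1.48*exp(2*d) + 3.31*exp(d) + 1.39)^2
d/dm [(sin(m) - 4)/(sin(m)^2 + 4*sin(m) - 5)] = (8*sin(m) + cos(m)^2 + 10)*cos(m)/(sin(m)^2 + 4*sin(m) - 5)^2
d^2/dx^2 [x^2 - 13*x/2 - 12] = 2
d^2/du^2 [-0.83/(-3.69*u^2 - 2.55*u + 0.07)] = (-22.602726*u^2 - 15.61977*u + 0.83*(7.38*u + 2.55)*(14.76*u + 5.1) + 0.428778)/(3.69*u^2 + 2.55*u - 0.07)^3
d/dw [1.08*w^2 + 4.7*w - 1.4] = 2.16*w + 4.7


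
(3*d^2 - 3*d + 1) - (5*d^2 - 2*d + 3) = -2*d^2 - d - 2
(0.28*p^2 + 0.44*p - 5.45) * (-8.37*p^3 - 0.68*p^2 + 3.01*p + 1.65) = -2.3436*p^5 - 3.8732*p^4 + 46.1601*p^3 + 5.4924*p^2 - 15.6785*p - 8.9925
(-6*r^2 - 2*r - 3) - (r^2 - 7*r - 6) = -7*r^2 + 5*r + 3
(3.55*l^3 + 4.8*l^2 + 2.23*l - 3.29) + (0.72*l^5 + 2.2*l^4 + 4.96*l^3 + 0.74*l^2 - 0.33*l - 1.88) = 0.72*l^5 + 2.2*l^4 + 8.51*l^3 + 5.54*l^2 + 1.9*l - 5.17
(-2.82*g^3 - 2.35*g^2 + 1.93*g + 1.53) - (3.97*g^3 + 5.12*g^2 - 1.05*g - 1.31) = -6.79*g^3 - 7.47*g^2 + 2.98*g + 2.84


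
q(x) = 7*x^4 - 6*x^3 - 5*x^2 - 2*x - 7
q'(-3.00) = -890.00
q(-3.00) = 683.00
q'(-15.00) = -98402.00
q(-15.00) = 373523.00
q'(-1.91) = -243.67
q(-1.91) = 113.55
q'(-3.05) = -933.38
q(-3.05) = 728.58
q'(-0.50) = -5.00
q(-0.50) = -6.06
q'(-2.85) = -767.88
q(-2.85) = 558.81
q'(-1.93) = -251.04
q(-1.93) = 118.49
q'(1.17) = 6.50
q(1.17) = -12.68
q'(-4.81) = -3486.32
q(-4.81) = 4301.60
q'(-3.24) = -1110.90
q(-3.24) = 922.46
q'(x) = 28*x^3 - 18*x^2 - 10*x - 2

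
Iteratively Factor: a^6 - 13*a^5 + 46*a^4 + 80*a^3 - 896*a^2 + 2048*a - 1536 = (a - 4)*(a^5 - 9*a^4 + 10*a^3 + 120*a^2 - 416*a + 384) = (a - 4)^2*(a^4 - 5*a^3 - 10*a^2 + 80*a - 96) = (a - 4)^2*(a + 4)*(a^3 - 9*a^2 + 26*a - 24) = (a - 4)^3*(a + 4)*(a^2 - 5*a + 6) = (a - 4)^3*(a - 3)*(a + 4)*(a - 2)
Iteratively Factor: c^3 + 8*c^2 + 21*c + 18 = (c + 2)*(c^2 + 6*c + 9) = (c + 2)*(c + 3)*(c + 3)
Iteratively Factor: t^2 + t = (t + 1)*(t)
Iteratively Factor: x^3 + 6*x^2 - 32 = (x + 4)*(x^2 + 2*x - 8) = (x - 2)*(x + 4)*(x + 4)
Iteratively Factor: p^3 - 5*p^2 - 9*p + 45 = (p - 3)*(p^2 - 2*p - 15) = (p - 3)*(p + 3)*(p - 5)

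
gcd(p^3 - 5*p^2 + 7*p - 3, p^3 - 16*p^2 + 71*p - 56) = p - 1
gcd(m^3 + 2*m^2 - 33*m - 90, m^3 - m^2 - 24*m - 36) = m^2 - 3*m - 18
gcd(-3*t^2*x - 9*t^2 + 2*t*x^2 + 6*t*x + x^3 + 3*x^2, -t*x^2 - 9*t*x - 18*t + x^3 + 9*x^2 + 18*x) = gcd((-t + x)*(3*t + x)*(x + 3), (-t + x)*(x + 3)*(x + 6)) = -t*x - 3*t + x^2 + 3*x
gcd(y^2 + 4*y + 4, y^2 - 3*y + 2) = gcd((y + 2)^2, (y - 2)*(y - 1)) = 1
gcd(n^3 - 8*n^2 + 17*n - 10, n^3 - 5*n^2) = n - 5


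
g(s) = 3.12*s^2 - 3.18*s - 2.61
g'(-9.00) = -59.34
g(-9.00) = 278.73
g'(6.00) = 34.26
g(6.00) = 90.63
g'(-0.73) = -7.74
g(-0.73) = 1.37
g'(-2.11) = -16.35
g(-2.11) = 17.99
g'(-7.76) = -51.60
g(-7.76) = 209.95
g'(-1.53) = -12.73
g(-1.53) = 9.56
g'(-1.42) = -12.04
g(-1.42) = 8.20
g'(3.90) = 21.16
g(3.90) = 32.44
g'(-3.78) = -26.77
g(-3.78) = 53.99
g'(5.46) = 30.89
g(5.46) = 73.04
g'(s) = 6.24*s - 3.18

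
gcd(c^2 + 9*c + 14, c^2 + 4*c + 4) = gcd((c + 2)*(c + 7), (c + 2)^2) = c + 2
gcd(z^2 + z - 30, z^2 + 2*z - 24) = z + 6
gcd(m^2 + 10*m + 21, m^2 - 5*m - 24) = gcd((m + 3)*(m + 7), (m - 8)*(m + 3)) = m + 3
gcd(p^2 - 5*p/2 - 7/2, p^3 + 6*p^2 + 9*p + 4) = p + 1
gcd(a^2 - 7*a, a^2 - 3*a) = a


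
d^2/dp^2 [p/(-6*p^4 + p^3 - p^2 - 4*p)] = 2*(-216*p^4 + 48*p^3 - 21*p^2 + 75*p - 5)/(216*p^9 - 108*p^8 + 126*p^7 + 395*p^6 - 123*p^5 + 153*p^4 + 265*p^3 - 36*p^2 + 48*p + 64)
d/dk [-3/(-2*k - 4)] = -3/(2*(k + 2)^2)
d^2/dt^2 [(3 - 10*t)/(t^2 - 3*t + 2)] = 2*(-(2*t - 3)^2*(10*t - 3) + 3*(10*t - 11)*(t^2 - 3*t + 2))/(t^2 - 3*t + 2)^3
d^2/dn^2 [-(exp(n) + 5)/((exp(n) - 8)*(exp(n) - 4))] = (-exp(4*n) - 32*exp(3*n) + 372*exp(2*n) - 464*exp(n) - 2944)*exp(n)/(exp(6*n) - 36*exp(5*n) + 528*exp(4*n) - 4032*exp(3*n) + 16896*exp(2*n) - 36864*exp(n) + 32768)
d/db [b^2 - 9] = 2*b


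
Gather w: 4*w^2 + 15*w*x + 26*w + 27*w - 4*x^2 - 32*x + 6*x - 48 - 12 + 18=4*w^2 + w*(15*x + 53) - 4*x^2 - 26*x - 42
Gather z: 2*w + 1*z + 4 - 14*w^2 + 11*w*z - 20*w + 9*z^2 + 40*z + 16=-14*w^2 - 18*w + 9*z^2 + z*(11*w + 41) + 20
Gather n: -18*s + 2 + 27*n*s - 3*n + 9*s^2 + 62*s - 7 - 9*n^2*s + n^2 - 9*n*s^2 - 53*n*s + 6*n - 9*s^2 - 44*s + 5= n^2*(1 - 9*s) + n*(-9*s^2 - 26*s + 3)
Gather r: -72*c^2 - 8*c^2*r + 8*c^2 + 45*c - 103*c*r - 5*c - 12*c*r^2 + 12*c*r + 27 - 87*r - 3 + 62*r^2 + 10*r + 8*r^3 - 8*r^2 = -64*c^2 + 40*c + 8*r^3 + r^2*(54 - 12*c) + r*(-8*c^2 - 91*c - 77) + 24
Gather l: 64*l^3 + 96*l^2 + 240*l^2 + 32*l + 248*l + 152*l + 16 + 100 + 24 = 64*l^3 + 336*l^2 + 432*l + 140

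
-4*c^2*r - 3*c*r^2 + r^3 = r*(-4*c + r)*(c + r)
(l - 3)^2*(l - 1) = l^3 - 7*l^2 + 15*l - 9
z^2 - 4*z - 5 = (z - 5)*(z + 1)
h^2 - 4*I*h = h*(h - 4*I)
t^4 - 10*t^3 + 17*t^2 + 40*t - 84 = (t - 7)*(t - 3)*(t - 2)*(t + 2)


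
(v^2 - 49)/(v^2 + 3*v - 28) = (v - 7)/(v - 4)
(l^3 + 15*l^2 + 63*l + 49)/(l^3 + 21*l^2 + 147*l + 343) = (l + 1)/(l + 7)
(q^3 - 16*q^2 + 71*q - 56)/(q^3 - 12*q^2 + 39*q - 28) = (q - 8)/(q - 4)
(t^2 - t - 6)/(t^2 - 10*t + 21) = (t + 2)/(t - 7)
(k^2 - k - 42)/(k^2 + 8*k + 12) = (k - 7)/(k + 2)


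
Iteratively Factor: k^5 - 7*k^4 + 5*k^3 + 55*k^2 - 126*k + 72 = (k - 3)*(k^4 - 4*k^3 - 7*k^2 + 34*k - 24) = (k - 4)*(k - 3)*(k^3 - 7*k + 6) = (k - 4)*(k - 3)*(k - 2)*(k^2 + 2*k - 3) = (k - 4)*(k - 3)*(k - 2)*(k - 1)*(k + 3)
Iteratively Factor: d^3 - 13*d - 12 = (d + 3)*(d^2 - 3*d - 4) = (d + 1)*(d + 3)*(d - 4)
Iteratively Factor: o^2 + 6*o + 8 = (o + 2)*(o + 4)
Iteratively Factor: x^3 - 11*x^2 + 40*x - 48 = (x - 3)*(x^2 - 8*x + 16) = (x - 4)*(x - 3)*(x - 4)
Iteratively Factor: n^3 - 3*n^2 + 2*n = (n)*(n^2 - 3*n + 2) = n*(n - 1)*(n - 2)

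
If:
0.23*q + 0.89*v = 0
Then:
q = -3.8695652173913*v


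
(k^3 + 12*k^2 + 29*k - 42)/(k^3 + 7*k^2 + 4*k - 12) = (k + 7)/(k + 2)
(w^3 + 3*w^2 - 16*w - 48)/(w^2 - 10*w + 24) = (w^2 + 7*w + 12)/(w - 6)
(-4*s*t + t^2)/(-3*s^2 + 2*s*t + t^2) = t*(-4*s + t)/(-3*s^2 + 2*s*t + t^2)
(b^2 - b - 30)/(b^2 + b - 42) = (b + 5)/(b + 7)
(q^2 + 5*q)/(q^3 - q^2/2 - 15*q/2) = 2*(q + 5)/(2*q^2 - q - 15)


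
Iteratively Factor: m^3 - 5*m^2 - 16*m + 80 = (m - 5)*(m^2 - 16) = (m - 5)*(m + 4)*(m - 4)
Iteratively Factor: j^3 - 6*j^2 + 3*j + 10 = (j - 5)*(j^2 - j - 2) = (j - 5)*(j - 2)*(j + 1)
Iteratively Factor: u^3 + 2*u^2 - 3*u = (u - 1)*(u^2 + 3*u) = (u - 1)*(u + 3)*(u)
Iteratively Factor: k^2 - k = (k - 1)*(k)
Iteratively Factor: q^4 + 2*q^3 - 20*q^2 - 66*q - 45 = (q + 3)*(q^3 - q^2 - 17*q - 15) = (q + 3)^2*(q^2 - 4*q - 5) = (q + 1)*(q + 3)^2*(q - 5)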